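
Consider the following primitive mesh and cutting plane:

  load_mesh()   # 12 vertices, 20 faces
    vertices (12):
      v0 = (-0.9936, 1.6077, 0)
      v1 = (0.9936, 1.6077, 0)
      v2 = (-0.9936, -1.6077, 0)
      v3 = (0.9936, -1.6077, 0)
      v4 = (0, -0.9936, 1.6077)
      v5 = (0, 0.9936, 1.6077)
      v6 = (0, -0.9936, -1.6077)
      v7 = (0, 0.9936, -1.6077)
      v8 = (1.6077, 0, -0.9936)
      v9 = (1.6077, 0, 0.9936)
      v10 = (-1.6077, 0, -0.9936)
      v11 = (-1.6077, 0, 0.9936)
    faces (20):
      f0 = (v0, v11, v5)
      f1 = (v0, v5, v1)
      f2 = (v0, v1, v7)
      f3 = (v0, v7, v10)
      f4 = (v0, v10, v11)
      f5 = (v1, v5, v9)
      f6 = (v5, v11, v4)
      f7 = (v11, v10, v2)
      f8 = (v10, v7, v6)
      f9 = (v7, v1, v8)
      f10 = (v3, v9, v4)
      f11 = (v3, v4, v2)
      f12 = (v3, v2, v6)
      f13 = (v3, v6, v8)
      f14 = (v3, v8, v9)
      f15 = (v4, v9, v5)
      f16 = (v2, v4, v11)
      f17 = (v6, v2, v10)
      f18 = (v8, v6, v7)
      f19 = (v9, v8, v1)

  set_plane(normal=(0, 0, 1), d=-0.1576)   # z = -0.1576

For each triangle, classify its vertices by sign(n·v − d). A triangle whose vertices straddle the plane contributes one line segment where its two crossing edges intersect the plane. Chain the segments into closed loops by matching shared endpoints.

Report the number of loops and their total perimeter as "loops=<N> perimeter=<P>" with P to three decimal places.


Straddling triangles (10 of 20):
  (v0,v1,v7) [++-] → (0.896199, 1.5475, -0.1576)–(-0.896199, 1.5475, -0.1576)  len=1.7924
  (v0,v7,v10) [+--] → (-0.896199, 1.5475, -0.1576)–(-1.09101, 1.35269, -0.1576)  len=0.2755
  (v0,v10,v11) [+-+] → (-1.09101, 1.35269, -0.1576)–(-1.6077, 0, -0.1576)  len=1.4480
  (v11,v10,v2) [+-+] → (-1.6077, 0, -0.1576)–(-1.09101, -1.35269, -0.1576)  len=1.4480
  (v7,v1,v8) [-+-] → (0.896199, 1.5475, -0.1576)–(1.09101, 1.35269, -0.1576)  len=0.2755
  (v3,v2,v6) [++-] → (-0.896199, -1.5475, -0.1576)–(0.896199, -1.5475, -0.1576)  len=1.7924
  (v3,v6,v8) [+--] → (0.896199, -1.5475, -0.1576)–(1.09101, -1.35269, -0.1576)  len=0.2755
  (v3,v8,v9) [+-+] → (1.09101, -1.35269, -0.1576)–(1.6077, 0, -0.1576)  len=1.4480
  (v6,v2,v10) [-+-] → (-0.896199, -1.5475, -0.1576)–(-1.09101, -1.35269, -0.1576)  len=0.2755
  (v9,v8,v1) [+-+] → (1.6077, 0, -0.1576)–(1.09101, 1.35269, -0.1576)  len=1.4480

Chained into 1 loop(s):
  loop 1: 10 segments, perimeter = 10.4789
Total perimeter = 10.479

loops=1 perimeter=10.479


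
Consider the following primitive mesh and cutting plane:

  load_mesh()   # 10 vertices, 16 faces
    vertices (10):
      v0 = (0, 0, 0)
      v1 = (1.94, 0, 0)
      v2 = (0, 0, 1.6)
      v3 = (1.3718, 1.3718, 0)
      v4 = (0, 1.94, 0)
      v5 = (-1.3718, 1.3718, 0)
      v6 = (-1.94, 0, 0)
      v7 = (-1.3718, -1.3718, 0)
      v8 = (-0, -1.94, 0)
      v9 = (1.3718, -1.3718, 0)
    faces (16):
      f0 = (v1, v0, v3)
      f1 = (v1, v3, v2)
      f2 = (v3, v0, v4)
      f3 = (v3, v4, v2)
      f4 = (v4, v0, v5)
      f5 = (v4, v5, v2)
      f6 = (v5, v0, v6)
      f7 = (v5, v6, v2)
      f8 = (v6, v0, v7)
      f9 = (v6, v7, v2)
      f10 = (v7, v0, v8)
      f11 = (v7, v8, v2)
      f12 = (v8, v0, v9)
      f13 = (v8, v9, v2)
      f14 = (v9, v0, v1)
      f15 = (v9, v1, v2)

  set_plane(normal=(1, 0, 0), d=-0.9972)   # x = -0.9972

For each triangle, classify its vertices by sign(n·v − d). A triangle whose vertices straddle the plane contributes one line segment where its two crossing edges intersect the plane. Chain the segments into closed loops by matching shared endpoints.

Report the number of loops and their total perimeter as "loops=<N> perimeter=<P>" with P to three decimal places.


Straddling triangles (8 of 16):
  (v4,v0,v5) [++-] → (-0.9972, 0.9972, 0)–(-0.9972, 1.52696, 0)  len=0.5298
  (v4,v5,v2) [+-+] → (-0.9972, 1.52696, 0)–(-0.9972, 0.9972, 0.436915)  len=0.6867
  (v5,v0,v6) [-+-] → (-0.9972, 0.9972, 0)–(-0.9972, 0, 0)  len=0.9972
  (v5,v6,v2) [--+] → (-0.9972, 0, 0.777567)–(-0.9972, 0.9972, 0.436915)  len=1.0538
  (v6,v0,v7) [-+-] → (-0.9972, 0, 0)–(-0.9972, -0.9972, 0)  len=0.9972
  (v6,v7,v2) [--+] → (-0.9972, -0.9972, 0.436915)–(-0.9972, 0, 0.777567)  len=1.0538
  (v7,v0,v8) [-++] → (-0.9972, -0.9972, 0)–(-0.9972, -1.52696, 0)  len=0.5298
  (v7,v8,v2) [-++] → (-0.9972, -1.52696, 0)–(-0.9972, -0.9972, 0.436915)  len=0.6867

Chained into 1 loop(s):
  loop 1: 8 segments, perimeter = 6.5349
Total perimeter = 6.535

loops=1 perimeter=6.535


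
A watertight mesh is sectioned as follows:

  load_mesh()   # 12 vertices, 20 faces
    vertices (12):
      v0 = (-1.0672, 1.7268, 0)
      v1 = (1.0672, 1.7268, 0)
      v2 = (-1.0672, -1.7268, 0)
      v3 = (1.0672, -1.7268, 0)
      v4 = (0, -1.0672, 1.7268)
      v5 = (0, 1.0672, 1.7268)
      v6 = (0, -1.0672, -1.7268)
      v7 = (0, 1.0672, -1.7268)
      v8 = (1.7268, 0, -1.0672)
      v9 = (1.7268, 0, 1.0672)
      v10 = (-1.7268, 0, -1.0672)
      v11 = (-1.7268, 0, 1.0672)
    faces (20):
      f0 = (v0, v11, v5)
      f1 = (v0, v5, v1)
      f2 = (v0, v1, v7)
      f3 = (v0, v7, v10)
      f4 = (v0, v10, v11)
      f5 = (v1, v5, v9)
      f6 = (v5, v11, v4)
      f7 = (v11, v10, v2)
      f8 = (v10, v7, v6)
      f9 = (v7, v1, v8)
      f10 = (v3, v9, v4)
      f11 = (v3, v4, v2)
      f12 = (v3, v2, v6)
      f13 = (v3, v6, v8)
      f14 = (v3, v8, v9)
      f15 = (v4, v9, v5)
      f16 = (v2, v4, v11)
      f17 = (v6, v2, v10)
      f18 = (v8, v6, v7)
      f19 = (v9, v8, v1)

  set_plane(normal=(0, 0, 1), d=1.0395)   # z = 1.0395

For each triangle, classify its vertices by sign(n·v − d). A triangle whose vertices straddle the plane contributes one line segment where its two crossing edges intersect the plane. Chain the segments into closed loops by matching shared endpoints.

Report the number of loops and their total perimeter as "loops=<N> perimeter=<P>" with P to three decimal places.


Straddling triangles (10 of 20):
  (v0,v11,v5) [-++] → (-1.70968, 0.0448204, 1.0395)–(-0.424766, 1.32973, 1.0395)  len=1.8171
  (v0,v5,v1) [-+-] → (-0.424766, 1.32973, 1.0395)–(0.424766, 1.32973, 1.0395)  len=0.8495
  (v0,v10,v11) [--+] → (-1.7268, 0, 1.0395)–(-1.70968, 0.0448204, 1.0395)  len=0.0480
  (v1,v5,v9) [-++] → (0.424766, 1.32973, 1.0395)–(1.70968, 0.0448204, 1.0395)  len=1.8171
  (v11,v10,v2) [+--] → (-1.7268, 0, 1.0395)–(-1.70968, -0.0448204, 1.0395)  len=0.0480
  (v3,v9,v4) [-++] → (1.70968, -0.0448204, 1.0395)–(0.424766, -1.32973, 1.0395)  len=1.8171
  (v3,v4,v2) [-+-] → (0.424766, -1.32973, 1.0395)–(-0.424766, -1.32973, 1.0395)  len=0.8495
  (v3,v8,v9) [--+] → (1.7268, 0, 1.0395)–(1.70968, -0.0448204, 1.0395)  len=0.0480
  (v2,v4,v11) [-++] → (-0.424766, -1.32973, 1.0395)–(-1.70968, -0.0448204, 1.0395)  len=1.8171
  (v9,v8,v1) [+--] → (1.7268, 0, 1.0395)–(1.70968, 0.0448204, 1.0395)  len=0.0480

Chained into 1 loop(s):
  loop 1: 10 segments, perimeter = 9.1595
Total perimeter = 9.160

loops=1 perimeter=9.160


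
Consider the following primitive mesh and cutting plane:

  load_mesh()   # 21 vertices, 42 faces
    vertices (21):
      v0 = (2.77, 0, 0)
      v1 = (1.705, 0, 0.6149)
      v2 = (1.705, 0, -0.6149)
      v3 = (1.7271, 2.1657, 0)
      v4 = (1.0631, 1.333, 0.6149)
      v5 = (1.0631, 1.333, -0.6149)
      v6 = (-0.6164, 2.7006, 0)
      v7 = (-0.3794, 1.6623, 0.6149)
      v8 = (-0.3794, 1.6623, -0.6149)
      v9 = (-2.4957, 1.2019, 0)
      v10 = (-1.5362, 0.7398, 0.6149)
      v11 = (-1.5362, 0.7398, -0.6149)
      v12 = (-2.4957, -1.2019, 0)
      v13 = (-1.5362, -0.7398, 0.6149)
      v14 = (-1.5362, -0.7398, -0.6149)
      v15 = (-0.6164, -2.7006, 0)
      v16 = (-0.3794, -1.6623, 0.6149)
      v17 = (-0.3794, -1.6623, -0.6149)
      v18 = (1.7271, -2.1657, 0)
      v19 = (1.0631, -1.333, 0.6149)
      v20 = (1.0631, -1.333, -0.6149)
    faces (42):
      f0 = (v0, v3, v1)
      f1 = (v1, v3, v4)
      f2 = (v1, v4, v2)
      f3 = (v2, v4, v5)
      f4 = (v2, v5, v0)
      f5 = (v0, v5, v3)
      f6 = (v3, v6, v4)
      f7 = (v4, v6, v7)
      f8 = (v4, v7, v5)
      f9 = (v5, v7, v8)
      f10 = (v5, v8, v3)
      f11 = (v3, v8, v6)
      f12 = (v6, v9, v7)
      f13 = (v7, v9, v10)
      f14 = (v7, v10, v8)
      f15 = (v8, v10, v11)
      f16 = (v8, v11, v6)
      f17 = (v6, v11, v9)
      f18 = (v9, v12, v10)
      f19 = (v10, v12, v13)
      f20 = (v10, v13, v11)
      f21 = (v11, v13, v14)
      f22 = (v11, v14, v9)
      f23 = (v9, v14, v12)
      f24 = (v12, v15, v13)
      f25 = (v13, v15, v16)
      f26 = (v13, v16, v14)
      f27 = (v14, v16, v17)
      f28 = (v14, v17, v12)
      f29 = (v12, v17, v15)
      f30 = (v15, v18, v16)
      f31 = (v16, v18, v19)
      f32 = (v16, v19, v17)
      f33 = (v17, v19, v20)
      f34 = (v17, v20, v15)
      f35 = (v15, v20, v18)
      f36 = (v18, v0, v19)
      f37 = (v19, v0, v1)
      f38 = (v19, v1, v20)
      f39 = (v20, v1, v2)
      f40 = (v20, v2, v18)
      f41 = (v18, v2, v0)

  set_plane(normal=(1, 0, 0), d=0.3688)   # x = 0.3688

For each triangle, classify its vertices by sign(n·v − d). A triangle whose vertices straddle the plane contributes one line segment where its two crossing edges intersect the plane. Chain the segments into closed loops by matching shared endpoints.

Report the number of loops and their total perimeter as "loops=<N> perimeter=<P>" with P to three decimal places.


loops=2 perimeter=7.102

Straddling triangles (12 of 42):
  (v3,v6,v4) [+-+] → (0.3688, 2.47573, 0)–(0.3688, 1.89836, 0.360702)  len=0.6808
  (v4,v6,v7) [+--] → (0.3688, 1.89836, 0.360702)–(0.3688, 1.4915, 0.6149)  len=0.4797
  (v4,v7,v5) [+-+] → (0.3688, 1.4915, 0.6149)–(0.3688, 1.4915, -0.0229762)  len=0.6379
  (v5,v7,v8) [+--] → (0.3688, 1.4915, -0.0229762)–(0.3688, 1.4915, -0.6149)  len=0.5919
  (v5,v8,v3) [+-+] → (0.3688, 1.4915, -0.6149)–(0.3688, 1.8411, -0.396496)  len=0.4122
  (v3,v8,v6) [+--] → (0.3688, 1.8411, -0.396496)–(0.3688, 2.47573, 0)  len=0.7483
  (v15,v18,v16) [-+-] → (0.3688, -2.47573, 0)–(0.3688, -1.8411, 0.396496)  len=0.7483
  (v16,v18,v19) [-++] → (0.3688, -1.8411, 0.396496)–(0.3688, -1.4915, 0.6149)  len=0.4122
  (v16,v19,v17) [-+-] → (0.3688, -1.4915, 0.6149)–(0.3688, -1.4915, 0.0229762)  len=0.5919
  (v17,v19,v20) [-++] → (0.3688, -1.4915, 0.0229762)–(0.3688, -1.4915, -0.6149)  len=0.6379
  (v17,v20,v15) [-+-] → (0.3688, -1.4915, -0.6149)–(0.3688, -1.89836, -0.360702)  len=0.4797
  (v15,v20,v18) [-++] → (0.3688, -1.89836, -0.360702)–(0.3688, -2.47573, 0)  len=0.6808

Chained into 2 loop(s):
  loop 1: 6 segments, perimeter = 3.5508
  loop 2: 6 segments, perimeter = 3.5508
Total perimeter = 7.102


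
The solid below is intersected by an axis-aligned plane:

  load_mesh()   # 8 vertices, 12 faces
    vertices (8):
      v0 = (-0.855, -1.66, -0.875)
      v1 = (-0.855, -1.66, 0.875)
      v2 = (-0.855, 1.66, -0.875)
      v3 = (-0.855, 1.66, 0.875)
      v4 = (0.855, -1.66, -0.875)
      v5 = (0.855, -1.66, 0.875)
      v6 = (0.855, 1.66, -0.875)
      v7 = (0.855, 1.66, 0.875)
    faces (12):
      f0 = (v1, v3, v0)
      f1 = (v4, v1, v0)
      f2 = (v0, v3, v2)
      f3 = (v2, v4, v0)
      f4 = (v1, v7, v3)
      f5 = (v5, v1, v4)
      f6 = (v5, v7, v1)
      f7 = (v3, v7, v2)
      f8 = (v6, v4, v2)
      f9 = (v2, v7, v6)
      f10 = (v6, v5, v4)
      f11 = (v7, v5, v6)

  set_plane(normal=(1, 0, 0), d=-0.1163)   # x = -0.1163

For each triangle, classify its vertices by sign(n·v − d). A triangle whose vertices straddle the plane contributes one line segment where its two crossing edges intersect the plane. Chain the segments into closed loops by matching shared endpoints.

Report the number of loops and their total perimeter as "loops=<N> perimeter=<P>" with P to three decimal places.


loops=1 perimeter=10.140

Straddling triangles (8 of 12):
  (v4,v1,v0) [+--] → (-0.1163, -1.66, 0.11902)–(-0.1163, -1.66, -0.875)  len=0.9940
  (v2,v4,v0) [-+-] → (-0.1163, 0.225799, -0.875)–(-0.1163, -1.66, -0.875)  len=1.8858
  (v1,v7,v3) [-+-] → (-0.1163, -0.225799, 0.875)–(-0.1163, 1.66, 0.875)  len=1.8858
  (v5,v1,v4) [+-+] → (-0.1163, -1.66, 0.875)–(-0.1163, -1.66, 0.11902)  len=0.7560
  (v5,v7,v1) [++-] → (-0.1163, -0.225799, 0.875)–(-0.1163, -1.66, 0.875)  len=1.4342
  (v3,v7,v2) [-+-] → (-0.1163, 1.66, 0.875)–(-0.1163, 1.66, -0.11902)  len=0.9940
  (v6,v4,v2) [++-] → (-0.1163, 0.225799, -0.875)–(-0.1163, 1.66, -0.875)  len=1.4342
  (v2,v7,v6) [-++] → (-0.1163, 1.66, -0.11902)–(-0.1163, 1.66, -0.875)  len=0.7560

Chained into 1 loop(s):
  loop 1: 8 segments, perimeter = 10.1400
Total perimeter = 10.140


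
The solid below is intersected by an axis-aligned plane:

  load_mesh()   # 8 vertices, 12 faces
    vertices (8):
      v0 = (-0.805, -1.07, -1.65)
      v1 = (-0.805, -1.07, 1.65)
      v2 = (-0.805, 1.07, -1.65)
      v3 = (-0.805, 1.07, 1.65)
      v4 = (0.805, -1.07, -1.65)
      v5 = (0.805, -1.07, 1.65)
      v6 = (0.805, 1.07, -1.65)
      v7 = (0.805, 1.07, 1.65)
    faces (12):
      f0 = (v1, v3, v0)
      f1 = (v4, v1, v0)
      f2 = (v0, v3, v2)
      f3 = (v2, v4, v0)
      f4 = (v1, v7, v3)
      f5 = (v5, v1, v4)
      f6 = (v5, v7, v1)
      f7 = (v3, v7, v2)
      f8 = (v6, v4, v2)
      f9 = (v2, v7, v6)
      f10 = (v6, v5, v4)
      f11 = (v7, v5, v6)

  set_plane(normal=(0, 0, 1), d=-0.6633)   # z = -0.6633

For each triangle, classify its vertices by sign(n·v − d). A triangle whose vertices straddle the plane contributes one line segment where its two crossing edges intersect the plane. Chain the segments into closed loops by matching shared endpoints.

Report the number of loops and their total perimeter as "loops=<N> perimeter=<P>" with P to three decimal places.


loops=1 perimeter=7.500

Straddling triangles (8 of 12):
  (v1,v3,v0) [++-] → (-0.805, -0.43014, -0.6633)–(-0.805, -1.07, -0.6633)  len=0.6399
  (v4,v1,v0) [-+-] → (0.32361, -1.07, -0.6633)–(-0.805, -1.07, -0.6633)  len=1.1286
  (v0,v3,v2) [-+-] → (-0.805, -0.43014, -0.6633)–(-0.805, 1.07, -0.6633)  len=1.5001
  (v5,v1,v4) [++-] → (0.32361, -1.07, -0.6633)–(0.805, -1.07, -0.6633)  len=0.4814
  (v3,v7,v2) [++-] → (-0.32361, 1.07, -0.6633)–(-0.805, 1.07, -0.6633)  len=0.4814
  (v2,v7,v6) [-+-] → (-0.32361, 1.07, -0.6633)–(0.805, 1.07, -0.6633)  len=1.1286
  (v6,v5,v4) [-+-] → (0.805, 0.43014, -0.6633)–(0.805, -1.07, -0.6633)  len=1.5001
  (v7,v5,v6) [++-] → (0.805, 0.43014, -0.6633)–(0.805, 1.07, -0.6633)  len=0.6399

Chained into 1 loop(s):
  loop 1: 8 segments, perimeter = 7.5000
Total perimeter = 7.500


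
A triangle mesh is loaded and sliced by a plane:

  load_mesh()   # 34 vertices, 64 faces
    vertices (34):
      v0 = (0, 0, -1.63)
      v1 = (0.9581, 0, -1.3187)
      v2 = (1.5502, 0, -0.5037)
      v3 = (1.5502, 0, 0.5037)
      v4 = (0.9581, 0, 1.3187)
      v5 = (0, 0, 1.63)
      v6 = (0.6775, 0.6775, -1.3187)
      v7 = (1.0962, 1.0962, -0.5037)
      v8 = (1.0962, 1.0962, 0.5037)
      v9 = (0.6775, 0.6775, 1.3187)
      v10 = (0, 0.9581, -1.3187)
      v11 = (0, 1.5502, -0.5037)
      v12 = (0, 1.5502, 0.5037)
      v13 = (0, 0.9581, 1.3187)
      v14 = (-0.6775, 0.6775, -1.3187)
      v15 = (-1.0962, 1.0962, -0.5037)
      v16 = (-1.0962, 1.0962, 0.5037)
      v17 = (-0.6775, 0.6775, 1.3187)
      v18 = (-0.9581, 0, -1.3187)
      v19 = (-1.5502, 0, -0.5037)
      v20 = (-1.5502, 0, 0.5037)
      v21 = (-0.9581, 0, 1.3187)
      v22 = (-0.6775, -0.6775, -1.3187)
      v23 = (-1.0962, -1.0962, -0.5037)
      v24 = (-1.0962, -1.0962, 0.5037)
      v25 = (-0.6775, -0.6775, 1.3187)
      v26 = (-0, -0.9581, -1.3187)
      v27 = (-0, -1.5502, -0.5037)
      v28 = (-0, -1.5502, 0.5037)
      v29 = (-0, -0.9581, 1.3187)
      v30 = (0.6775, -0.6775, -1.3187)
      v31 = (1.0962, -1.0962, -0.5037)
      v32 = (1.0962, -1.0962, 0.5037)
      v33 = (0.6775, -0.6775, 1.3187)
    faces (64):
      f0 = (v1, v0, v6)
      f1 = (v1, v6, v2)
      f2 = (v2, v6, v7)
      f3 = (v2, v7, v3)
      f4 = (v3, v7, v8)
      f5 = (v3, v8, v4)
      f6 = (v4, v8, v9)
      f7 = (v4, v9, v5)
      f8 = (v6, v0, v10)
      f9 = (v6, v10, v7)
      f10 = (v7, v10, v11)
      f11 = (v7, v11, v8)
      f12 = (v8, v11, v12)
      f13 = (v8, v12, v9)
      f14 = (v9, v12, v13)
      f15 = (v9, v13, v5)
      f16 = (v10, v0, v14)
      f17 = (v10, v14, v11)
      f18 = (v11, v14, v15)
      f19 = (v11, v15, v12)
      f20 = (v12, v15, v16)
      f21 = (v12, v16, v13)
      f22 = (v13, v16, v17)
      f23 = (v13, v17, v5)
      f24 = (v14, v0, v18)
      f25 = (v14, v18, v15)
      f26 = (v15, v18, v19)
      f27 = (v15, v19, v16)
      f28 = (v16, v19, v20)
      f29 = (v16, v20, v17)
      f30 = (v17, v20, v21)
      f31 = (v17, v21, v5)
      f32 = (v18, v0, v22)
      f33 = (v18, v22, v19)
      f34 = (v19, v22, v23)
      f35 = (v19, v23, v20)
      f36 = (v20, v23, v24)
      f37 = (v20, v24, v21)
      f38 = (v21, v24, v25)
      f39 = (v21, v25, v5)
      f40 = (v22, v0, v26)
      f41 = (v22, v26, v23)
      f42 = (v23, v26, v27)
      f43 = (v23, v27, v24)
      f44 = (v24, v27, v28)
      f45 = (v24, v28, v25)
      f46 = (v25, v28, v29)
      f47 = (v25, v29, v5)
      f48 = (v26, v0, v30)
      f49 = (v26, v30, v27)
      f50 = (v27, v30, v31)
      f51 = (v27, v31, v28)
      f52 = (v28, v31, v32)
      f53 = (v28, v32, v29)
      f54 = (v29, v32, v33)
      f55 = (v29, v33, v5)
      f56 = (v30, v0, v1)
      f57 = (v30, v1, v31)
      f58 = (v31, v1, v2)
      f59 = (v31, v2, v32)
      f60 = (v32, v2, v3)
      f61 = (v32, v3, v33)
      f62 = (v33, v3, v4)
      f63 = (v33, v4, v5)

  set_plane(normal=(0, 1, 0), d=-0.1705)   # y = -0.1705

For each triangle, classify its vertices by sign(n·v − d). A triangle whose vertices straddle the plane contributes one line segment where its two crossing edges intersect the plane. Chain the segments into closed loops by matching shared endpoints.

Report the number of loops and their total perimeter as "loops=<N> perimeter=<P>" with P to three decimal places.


loops=1 perimeter=9.748

Straddling triangles (20 of 64):
  (v18,v0,v22) [++-] → (-0.1705, -0.1705, -1.55166)–(-0.887484, -0.1705, -1.3187)  len=0.7539
  (v18,v22,v19) [+-+] → (-0.887484, -0.1705, -1.3187)–(-1.33058, -0.1705, -0.708803)  len=0.7539
  (v19,v22,v23) [+--] → (-1.33058, -0.1705, -0.708803)–(-1.47959, -0.1705, -0.5037)  len=0.2535
  (v19,v23,v20) [+-+] → (-1.47959, -0.1705, -0.5037)–(-1.47959, -0.1705, 0.347012)  len=0.8507
  (v20,v23,v24) [+--] → (-1.47959, -0.1705, 0.347012)–(-1.47959, -0.1705, 0.5037)  len=0.1567
  (v20,v24,v21) [+-+] → (-1.47959, -0.1705, 0.5037)–(-0.97958, -0.1705, 1.19194)  len=0.8507
  (v21,v24,v25) [+--] → (-0.97958, -0.1705, 1.19194)–(-0.887484, -0.1705, 1.3187)  len=0.1567
  (v21,v25,v5) [+-+] → (-0.887484, -0.1705, 1.3187)–(-0.1705, -0.1705, 1.55166)  len=0.7539
  (v22,v0,v26) [-+-] → (-0.1705, -0.1705, -1.55166)–(0, -0.1705, -1.5746)  len=0.1720
  (v25,v29,v5) [--+] → (0, -0.1705, 1.5746)–(-0.1705, -0.1705, 1.55166)  len=0.1720
  (v26,v0,v30) [-+-] → (0, -0.1705, -1.5746)–(0.1705, -0.1705, -1.55166)  len=0.1720
  (v29,v33,v5) [--+] → (0.1705, -0.1705, 1.55166)–(0, -0.1705, 1.5746)  len=0.1720
  (v30,v0,v1) [-++] → (0.1705, -0.1705, -1.55166)–(0.887484, -0.1705, -1.3187)  len=0.7539
  (v30,v1,v31) [-+-] → (0.887484, -0.1705, -1.3187)–(0.97958, -0.1705, -1.19194)  len=0.1567
  (v31,v1,v2) [-++] → (0.97958, -0.1705, -1.19194)–(1.47959, -0.1705, -0.5037)  len=0.8507
  (v31,v2,v32) [-+-] → (1.47959, -0.1705, -0.5037)–(1.47959, -0.1705, -0.347012)  len=0.1567
  (v32,v2,v3) [-++] → (1.47959, -0.1705, -0.347012)–(1.47959, -0.1705, 0.5037)  len=0.8507
  (v32,v3,v33) [-+-] → (1.47959, -0.1705, 0.5037)–(1.33058, -0.1705, 0.708803)  len=0.2535
  (v33,v3,v4) [-++] → (1.33058, -0.1705, 0.708803)–(0.887484, -0.1705, 1.3187)  len=0.7539
  (v33,v4,v5) [-++] → (0.887484, -0.1705, 1.3187)–(0.1705, -0.1705, 1.55166)  len=0.7539

Chained into 1 loop(s):
  loop 1: 20 segments, perimeter = 9.7480
Total perimeter = 9.748


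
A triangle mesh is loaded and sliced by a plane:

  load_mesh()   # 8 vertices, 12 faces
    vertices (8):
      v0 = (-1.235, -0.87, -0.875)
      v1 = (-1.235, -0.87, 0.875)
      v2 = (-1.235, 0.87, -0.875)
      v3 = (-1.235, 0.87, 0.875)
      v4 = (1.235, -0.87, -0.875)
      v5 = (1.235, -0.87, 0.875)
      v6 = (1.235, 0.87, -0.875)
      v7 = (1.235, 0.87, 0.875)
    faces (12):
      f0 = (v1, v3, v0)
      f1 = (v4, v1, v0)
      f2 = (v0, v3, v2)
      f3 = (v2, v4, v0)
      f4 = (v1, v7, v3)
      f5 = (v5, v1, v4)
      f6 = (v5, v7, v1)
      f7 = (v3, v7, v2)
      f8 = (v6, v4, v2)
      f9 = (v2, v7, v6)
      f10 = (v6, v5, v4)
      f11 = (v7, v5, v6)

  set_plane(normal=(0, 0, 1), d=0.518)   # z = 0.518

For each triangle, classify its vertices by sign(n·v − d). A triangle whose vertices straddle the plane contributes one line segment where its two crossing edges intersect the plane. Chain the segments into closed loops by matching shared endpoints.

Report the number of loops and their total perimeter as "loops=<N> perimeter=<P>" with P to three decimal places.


loops=1 perimeter=8.420

Straddling triangles (8 of 12):
  (v1,v3,v0) [++-] → (-1.235, 0.51504, 0.518)–(-1.235, -0.87, 0.518)  len=1.3850
  (v4,v1,v0) [-+-] → (-0.73112, -0.87, 0.518)–(-1.235, -0.87, 0.518)  len=0.5039
  (v0,v3,v2) [-+-] → (-1.235, 0.51504, 0.518)–(-1.235, 0.87, 0.518)  len=0.3550
  (v5,v1,v4) [++-] → (-0.73112, -0.87, 0.518)–(1.235, -0.87, 0.518)  len=1.9661
  (v3,v7,v2) [++-] → (0.73112, 0.87, 0.518)–(-1.235, 0.87, 0.518)  len=1.9661
  (v2,v7,v6) [-+-] → (0.73112, 0.87, 0.518)–(1.235, 0.87, 0.518)  len=0.5039
  (v6,v5,v4) [-+-] → (1.235, -0.51504, 0.518)–(1.235, -0.87, 0.518)  len=0.3550
  (v7,v5,v6) [++-] → (1.235, -0.51504, 0.518)–(1.235, 0.87, 0.518)  len=1.3850

Chained into 1 loop(s):
  loop 1: 8 segments, perimeter = 8.4200
Total perimeter = 8.420


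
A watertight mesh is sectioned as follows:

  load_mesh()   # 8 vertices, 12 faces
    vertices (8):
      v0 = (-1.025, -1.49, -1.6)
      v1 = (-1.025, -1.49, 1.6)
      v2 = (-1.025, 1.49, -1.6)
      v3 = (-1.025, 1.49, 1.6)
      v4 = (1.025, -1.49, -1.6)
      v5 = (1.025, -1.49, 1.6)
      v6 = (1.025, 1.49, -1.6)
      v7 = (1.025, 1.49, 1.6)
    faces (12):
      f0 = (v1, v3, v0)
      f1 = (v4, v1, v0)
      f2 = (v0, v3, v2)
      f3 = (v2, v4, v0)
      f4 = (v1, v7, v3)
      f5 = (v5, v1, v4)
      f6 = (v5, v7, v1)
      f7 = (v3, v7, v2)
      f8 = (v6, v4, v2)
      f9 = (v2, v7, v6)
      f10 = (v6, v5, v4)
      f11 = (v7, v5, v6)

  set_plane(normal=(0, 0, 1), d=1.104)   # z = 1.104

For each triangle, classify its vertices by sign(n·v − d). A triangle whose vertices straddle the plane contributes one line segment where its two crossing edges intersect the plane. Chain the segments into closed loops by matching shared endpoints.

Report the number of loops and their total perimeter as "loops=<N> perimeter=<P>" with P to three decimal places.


loops=1 perimeter=10.060

Straddling triangles (8 of 12):
  (v1,v3,v0) [++-] → (-1.025, 1.0281, 1.104)–(-1.025, -1.49, 1.104)  len=2.5181
  (v4,v1,v0) [-+-] → (-0.70725, -1.49, 1.104)–(-1.025, -1.49, 1.104)  len=0.3177
  (v0,v3,v2) [-+-] → (-1.025, 1.0281, 1.104)–(-1.025, 1.49, 1.104)  len=0.4619
  (v5,v1,v4) [++-] → (-0.70725, -1.49, 1.104)–(1.025, -1.49, 1.104)  len=1.7322
  (v3,v7,v2) [++-] → (0.70725, 1.49, 1.104)–(-1.025, 1.49, 1.104)  len=1.7322
  (v2,v7,v6) [-+-] → (0.70725, 1.49, 1.104)–(1.025, 1.49, 1.104)  len=0.3177
  (v6,v5,v4) [-+-] → (1.025, -1.0281, 1.104)–(1.025, -1.49, 1.104)  len=0.4619
  (v7,v5,v6) [++-] → (1.025, -1.0281, 1.104)–(1.025, 1.49, 1.104)  len=2.5181

Chained into 1 loop(s):
  loop 1: 8 segments, perimeter = 10.0600
Total perimeter = 10.060


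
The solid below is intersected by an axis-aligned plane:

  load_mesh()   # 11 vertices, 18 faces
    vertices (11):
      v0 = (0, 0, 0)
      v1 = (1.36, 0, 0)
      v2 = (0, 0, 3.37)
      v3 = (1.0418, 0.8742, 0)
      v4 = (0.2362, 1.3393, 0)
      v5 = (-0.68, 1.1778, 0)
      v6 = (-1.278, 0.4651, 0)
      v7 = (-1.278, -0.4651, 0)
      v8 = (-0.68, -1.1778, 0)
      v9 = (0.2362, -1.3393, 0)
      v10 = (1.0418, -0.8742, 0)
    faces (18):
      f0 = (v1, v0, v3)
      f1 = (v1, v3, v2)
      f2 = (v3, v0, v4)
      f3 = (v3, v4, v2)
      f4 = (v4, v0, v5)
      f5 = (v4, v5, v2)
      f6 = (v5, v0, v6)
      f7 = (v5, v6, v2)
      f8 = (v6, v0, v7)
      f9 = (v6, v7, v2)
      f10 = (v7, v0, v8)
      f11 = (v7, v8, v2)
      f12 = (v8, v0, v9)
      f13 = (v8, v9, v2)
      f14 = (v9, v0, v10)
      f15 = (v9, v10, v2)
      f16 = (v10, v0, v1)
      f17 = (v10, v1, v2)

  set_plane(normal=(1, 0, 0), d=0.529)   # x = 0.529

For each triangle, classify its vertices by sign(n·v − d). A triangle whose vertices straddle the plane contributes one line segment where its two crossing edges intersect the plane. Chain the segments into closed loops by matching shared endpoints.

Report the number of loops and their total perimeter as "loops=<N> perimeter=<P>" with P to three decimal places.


Straddling triangles (8 of 18):
  (v1,v0,v3) [+-+] → (0.529, 0, 0)–(0.529, 0.443897, 0)  len=0.4439
  (v1,v3,v2) [++-] → (0.529, 0.443897, 1.6588)–(0.529, 0, 2.05917)  len=0.5978
  (v3,v0,v4) [+--] → (0.529, 0.443897, 0)–(0.529, 1.17026, 0)  len=0.7264
  (v3,v4,v2) [+--] → (0.529, 1.17026, 0)–(0.529, 0.443897, 1.6588)  len=1.8109
  (v9,v0,v10) [--+] → (0.529, -0.443897, 0)–(0.529, -1.17026, 0)  len=0.7264
  (v9,v10,v2) [-+-] → (0.529, -1.17026, 0)–(0.529, -0.443897, 1.6588)  len=1.8109
  (v10,v0,v1) [+-+] → (0.529, -0.443897, 0)–(0.529, 0, 0)  len=0.4439
  (v10,v1,v2) [++-] → (0.529, 0, 2.05917)–(0.529, -0.443897, 1.6588)  len=0.5978

Chained into 1 loop(s):
  loop 1: 8 segments, perimeter = 7.1578
Total perimeter = 7.158

loops=1 perimeter=7.158


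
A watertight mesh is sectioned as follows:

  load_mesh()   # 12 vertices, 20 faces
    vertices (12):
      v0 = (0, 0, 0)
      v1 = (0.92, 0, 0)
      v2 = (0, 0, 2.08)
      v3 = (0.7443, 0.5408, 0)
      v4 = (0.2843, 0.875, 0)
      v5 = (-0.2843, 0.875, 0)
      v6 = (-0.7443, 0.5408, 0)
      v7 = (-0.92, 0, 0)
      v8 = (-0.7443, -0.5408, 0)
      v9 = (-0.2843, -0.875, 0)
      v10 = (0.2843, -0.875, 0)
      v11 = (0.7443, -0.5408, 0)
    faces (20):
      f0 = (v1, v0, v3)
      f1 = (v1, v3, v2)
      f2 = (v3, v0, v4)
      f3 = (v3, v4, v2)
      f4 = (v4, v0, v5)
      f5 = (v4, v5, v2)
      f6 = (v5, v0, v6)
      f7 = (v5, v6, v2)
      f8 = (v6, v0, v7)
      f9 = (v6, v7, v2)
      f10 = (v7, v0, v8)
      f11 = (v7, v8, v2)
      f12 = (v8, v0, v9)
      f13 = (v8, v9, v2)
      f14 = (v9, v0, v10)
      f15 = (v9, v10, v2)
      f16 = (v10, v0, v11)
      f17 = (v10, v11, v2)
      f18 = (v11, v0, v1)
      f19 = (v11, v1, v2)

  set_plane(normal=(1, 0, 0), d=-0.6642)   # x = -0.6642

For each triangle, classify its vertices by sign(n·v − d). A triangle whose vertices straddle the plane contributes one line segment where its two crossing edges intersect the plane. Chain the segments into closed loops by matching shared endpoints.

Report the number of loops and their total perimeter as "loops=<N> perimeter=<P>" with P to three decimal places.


loops=1 perimeter=2.900

Straddling triangles (8 of 20):
  (v5,v0,v6) [++-] → (-0.6642, 0.4826, 0)–(-0.6642, 0.598994, 0)  len=0.1164
  (v5,v6,v2) [+-+] → (-0.6642, 0.598994, 0)–(-0.6642, 0.4826, 0.223845)  len=0.2523
  (v6,v0,v7) [-+-] → (-0.6642, 0.4826, 0)–(-0.6642, 0, 0)  len=0.4826
  (v6,v7,v2) [--+] → (-0.6642, 0, 0.57833)–(-0.6642, 0.4826, 0.223845)  len=0.5988
  (v7,v0,v8) [-+-] → (-0.6642, 0, 0)–(-0.6642, -0.4826, 0)  len=0.4826
  (v7,v8,v2) [--+] → (-0.6642, -0.4826, 0.223845)–(-0.6642, 0, 0.57833)  len=0.5988
  (v8,v0,v9) [-++] → (-0.6642, -0.4826, 0)–(-0.6642, -0.598994, 0)  len=0.1164
  (v8,v9,v2) [-++] → (-0.6642, -0.598994, 0)–(-0.6642, -0.4826, 0.223845)  len=0.2523

Chained into 1 loop(s):
  loop 1: 8 segments, perimeter = 2.9002
Total perimeter = 2.900


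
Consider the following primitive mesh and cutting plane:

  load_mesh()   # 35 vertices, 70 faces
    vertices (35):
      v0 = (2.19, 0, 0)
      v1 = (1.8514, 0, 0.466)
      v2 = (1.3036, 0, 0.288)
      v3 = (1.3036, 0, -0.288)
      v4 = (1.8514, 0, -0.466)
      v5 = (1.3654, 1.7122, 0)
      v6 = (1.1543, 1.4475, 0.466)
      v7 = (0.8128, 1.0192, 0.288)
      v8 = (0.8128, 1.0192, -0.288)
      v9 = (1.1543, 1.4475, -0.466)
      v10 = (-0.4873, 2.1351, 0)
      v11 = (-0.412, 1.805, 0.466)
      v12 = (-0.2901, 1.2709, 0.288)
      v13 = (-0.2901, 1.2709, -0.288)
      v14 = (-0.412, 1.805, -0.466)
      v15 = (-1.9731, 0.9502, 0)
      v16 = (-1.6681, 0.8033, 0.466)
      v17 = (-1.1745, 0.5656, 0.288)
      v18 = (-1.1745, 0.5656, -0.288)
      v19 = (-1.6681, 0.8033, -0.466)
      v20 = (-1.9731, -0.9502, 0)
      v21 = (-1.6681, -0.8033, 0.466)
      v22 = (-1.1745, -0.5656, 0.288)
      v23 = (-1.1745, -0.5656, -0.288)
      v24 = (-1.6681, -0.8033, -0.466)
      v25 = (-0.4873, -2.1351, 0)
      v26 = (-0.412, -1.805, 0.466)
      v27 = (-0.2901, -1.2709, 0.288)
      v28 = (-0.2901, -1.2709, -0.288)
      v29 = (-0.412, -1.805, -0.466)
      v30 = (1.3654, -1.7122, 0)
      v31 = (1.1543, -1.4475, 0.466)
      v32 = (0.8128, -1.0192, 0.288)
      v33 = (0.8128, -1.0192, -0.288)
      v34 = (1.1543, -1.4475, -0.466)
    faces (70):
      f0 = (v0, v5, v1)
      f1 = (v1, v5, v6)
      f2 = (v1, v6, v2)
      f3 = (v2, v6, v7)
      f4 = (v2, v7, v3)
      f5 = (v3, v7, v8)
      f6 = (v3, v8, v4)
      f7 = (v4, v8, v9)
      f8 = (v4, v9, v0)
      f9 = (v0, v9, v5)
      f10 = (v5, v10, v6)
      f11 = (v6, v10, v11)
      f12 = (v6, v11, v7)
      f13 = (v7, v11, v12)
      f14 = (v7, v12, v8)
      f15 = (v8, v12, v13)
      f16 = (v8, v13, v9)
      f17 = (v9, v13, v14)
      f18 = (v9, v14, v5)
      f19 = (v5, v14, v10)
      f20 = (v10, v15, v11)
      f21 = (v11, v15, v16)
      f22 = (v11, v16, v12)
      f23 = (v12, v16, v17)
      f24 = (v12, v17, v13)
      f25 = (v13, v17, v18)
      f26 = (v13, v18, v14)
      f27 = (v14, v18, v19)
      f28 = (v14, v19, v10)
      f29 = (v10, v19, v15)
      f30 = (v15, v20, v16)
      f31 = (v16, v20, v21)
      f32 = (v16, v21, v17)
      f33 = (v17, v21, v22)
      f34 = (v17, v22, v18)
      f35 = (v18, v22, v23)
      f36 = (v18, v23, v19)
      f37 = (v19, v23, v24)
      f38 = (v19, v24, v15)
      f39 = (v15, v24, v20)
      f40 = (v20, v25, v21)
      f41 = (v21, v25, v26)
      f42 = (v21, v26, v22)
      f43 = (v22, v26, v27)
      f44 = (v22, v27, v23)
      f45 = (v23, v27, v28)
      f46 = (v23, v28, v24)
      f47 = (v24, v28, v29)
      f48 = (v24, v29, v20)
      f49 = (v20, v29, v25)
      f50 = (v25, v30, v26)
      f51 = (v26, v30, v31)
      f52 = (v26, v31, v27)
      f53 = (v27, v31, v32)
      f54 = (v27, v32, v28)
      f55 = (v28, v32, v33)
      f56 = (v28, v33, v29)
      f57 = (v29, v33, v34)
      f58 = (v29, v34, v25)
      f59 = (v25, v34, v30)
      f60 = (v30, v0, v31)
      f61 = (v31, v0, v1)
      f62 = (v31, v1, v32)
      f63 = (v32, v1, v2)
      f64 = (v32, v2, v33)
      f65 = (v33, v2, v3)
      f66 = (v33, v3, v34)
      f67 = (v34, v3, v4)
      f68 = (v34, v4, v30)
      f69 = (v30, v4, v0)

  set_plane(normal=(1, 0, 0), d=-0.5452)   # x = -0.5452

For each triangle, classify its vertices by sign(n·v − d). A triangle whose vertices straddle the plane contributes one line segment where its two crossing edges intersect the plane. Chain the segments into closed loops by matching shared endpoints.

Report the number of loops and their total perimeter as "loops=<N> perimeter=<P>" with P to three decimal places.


Straddling triangles (20 of 70):
  (v10,v15,v11) [+-+] → (-0.5452, 2.08893, 0)–(-0.5452, 1.73206, 0.426239)  len=0.5559
  (v11,v15,v16) [+--] → (-0.5452, 1.73206, 0.426239)–(-0.5452, 1.69878, 0.466)  len=0.0519
  (v11,v16,v12) [+-+] → (-0.5452, 1.69878, 0.466)–(-0.5452, 1.18434, 0.320952)  len=0.5345
  (v12,v16,v17) [+--] → (-0.5452, 1.18434, 0.320952)–(-0.5452, 1.06746, 0.288)  len=0.1214
  (v12,v17,v13) [+-+] → (-0.5452, 1.06746, 0.288)–(-0.5452, 1.06746, -0.121856)  len=0.4099
  (v13,v17,v18) [+--] → (-0.5452, 1.06746, -0.121856)–(-0.5452, 1.06746, -0.288)  len=0.1661
  (v13,v18,v14) [+-+] → (-0.5452, 1.06746, -0.288)–(-0.5452, 1.58849, -0.434905)  len=0.5413
  (v14,v18,v19) [+--] → (-0.5452, 1.58849, -0.434905)–(-0.5452, 1.69878, -0.466)  len=0.1146
  (v14,v19,v10) [+-+] → (-0.5452, 1.69878, -0.466)–(-0.5452, 2.0698, -0.0228501)  len=0.5780
  (v10,v19,v15) [+--] → (-0.5452, 2.0698, -0.0228501)–(-0.5452, 2.08893, 0)  len=0.0298
  (v20,v25,v21) [-+-] → (-0.5452, -2.08893, 0)–(-0.5452, -2.0698, 0.0228501)  len=0.0298
  (v21,v25,v26) [-++] → (-0.5452, -2.0698, 0.0228501)–(-0.5452, -1.69878, 0.466)  len=0.5780
  (v21,v26,v22) [-+-] → (-0.5452, -1.69878, 0.466)–(-0.5452, -1.58849, 0.434905)  len=0.1146
  (v22,v26,v27) [-++] → (-0.5452, -1.58849, 0.434905)–(-0.5452, -1.06746, 0.288)  len=0.5413
  (v22,v27,v23) [-+-] → (-0.5452, -1.06746, 0.288)–(-0.5452, -1.06746, 0.121856)  len=0.1661
  (v23,v27,v28) [-++] → (-0.5452, -1.06746, 0.121856)–(-0.5452, -1.06746, -0.288)  len=0.4099
  (v23,v28,v24) [-+-] → (-0.5452, -1.06746, -0.288)–(-0.5452, -1.18434, -0.320952)  len=0.1214
  (v24,v28,v29) [-++] → (-0.5452, -1.18434, -0.320952)–(-0.5452, -1.69878, -0.466)  len=0.5345
  (v24,v29,v20) [-+-] → (-0.5452, -1.69878, -0.466)–(-0.5452, -1.73206, -0.426239)  len=0.0519
  (v20,v29,v25) [-++] → (-0.5452, -1.73206, -0.426239)–(-0.5452, -2.08893, 0)  len=0.5559

Chained into 2 loop(s):
  loop 1: 10 segments, perimeter = 3.1034
  loop 2: 10 segments, perimeter = 3.1034
Total perimeter = 6.207

loops=2 perimeter=6.207


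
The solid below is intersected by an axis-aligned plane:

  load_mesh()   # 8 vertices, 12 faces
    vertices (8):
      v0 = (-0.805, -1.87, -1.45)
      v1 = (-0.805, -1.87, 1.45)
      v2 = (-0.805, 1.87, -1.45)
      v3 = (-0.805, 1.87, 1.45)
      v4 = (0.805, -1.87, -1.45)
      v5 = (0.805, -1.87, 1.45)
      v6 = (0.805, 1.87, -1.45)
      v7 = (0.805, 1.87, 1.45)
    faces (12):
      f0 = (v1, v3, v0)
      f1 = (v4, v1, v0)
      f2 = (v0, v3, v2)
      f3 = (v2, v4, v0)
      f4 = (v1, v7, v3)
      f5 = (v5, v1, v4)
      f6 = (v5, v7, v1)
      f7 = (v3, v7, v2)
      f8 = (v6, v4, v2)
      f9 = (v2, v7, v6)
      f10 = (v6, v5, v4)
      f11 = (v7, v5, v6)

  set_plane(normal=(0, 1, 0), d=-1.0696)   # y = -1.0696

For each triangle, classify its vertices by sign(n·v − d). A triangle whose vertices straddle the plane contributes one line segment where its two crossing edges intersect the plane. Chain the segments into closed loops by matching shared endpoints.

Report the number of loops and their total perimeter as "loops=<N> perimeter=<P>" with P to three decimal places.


loops=1 perimeter=9.020

Straddling triangles (8 of 12):
  (v1,v3,v0) [-+-] → (-0.805, -1.0696, 1.45)–(-0.805, -1.0696, -0.829369)  len=2.2794
  (v0,v3,v2) [-++] → (-0.805, -1.0696, -0.829369)–(-0.805, -1.0696, -1.45)  len=0.6206
  (v2,v4,v0) [+--] → (0.460443, -1.0696, -1.45)–(-0.805, -1.0696, -1.45)  len=1.2654
  (v1,v7,v3) [-++] → (-0.460443, -1.0696, 1.45)–(-0.805, -1.0696, 1.45)  len=0.3446
  (v5,v7,v1) [-+-] → (0.805, -1.0696, 1.45)–(-0.460443, -1.0696, 1.45)  len=1.2654
  (v6,v4,v2) [+-+] → (0.805, -1.0696, -1.45)–(0.460443, -1.0696, -1.45)  len=0.3446
  (v6,v5,v4) [+--] → (0.805, -1.0696, 0.829369)–(0.805, -1.0696, -1.45)  len=2.2794
  (v7,v5,v6) [+-+] → (0.805, -1.0696, 1.45)–(0.805, -1.0696, 0.829369)  len=0.6206

Chained into 1 loop(s):
  loop 1: 8 segments, perimeter = 9.0200
Total perimeter = 9.020


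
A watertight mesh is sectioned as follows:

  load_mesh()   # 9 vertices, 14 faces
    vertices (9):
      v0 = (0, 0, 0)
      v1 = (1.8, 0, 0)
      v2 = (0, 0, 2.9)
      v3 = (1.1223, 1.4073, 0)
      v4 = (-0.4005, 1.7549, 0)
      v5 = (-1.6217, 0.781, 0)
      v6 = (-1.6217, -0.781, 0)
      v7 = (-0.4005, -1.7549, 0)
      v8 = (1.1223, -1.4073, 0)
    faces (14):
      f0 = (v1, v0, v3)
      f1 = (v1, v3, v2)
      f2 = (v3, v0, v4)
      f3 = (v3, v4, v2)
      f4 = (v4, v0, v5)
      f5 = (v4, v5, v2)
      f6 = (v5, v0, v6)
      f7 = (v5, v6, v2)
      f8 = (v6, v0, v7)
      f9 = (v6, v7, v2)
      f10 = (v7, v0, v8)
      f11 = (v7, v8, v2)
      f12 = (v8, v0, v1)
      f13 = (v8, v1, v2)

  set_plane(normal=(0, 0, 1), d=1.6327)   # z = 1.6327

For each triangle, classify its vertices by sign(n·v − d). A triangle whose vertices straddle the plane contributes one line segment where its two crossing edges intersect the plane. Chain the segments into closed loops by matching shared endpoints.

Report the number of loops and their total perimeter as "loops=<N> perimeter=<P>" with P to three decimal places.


Straddling triangles (7 of 14):
  (v1,v3,v2) [--+] → (0.490445, 0.61499, 1.6327)–(0.7866, 0, 1.6327)  len=0.6826
  (v3,v4,v2) [--+] → (-0.175018, 0.766891, 1.6327)–(0.490445, 0.61499, 1.6327)  len=0.6826
  (v4,v5,v2) [--+] → (-0.708683, 0.341297, 1.6327)–(-0.175018, 0.766891, 1.6327)  len=0.6826
  (v5,v6,v2) [--+] → (-0.708683, -0.341297, 1.6327)–(-0.708683, 0.341297, 1.6327)  len=0.6826
  (v6,v7,v2) [--+] → (-0.175018, -0.766891, 1.6327)–(-0.708683, -0.341297, 1.6327)  len=0.6826
  (v7,v8,v2) [--+] → (0.490445, -0.61499, 1.6327)–(-0.175018, -0.766891, 1.6327)  len=0.6826
  (v8,v1,v2) [--+] → (0.7866, 0, 1.6327)–(0.490445, -0.61499, 1.6327)  len=0.6826

Chained into 1 loop(s):
  loop 1: 7 segments, perimeter = 4.7781
Total perimeter = 4.778

loops=1 perimeter=4.778


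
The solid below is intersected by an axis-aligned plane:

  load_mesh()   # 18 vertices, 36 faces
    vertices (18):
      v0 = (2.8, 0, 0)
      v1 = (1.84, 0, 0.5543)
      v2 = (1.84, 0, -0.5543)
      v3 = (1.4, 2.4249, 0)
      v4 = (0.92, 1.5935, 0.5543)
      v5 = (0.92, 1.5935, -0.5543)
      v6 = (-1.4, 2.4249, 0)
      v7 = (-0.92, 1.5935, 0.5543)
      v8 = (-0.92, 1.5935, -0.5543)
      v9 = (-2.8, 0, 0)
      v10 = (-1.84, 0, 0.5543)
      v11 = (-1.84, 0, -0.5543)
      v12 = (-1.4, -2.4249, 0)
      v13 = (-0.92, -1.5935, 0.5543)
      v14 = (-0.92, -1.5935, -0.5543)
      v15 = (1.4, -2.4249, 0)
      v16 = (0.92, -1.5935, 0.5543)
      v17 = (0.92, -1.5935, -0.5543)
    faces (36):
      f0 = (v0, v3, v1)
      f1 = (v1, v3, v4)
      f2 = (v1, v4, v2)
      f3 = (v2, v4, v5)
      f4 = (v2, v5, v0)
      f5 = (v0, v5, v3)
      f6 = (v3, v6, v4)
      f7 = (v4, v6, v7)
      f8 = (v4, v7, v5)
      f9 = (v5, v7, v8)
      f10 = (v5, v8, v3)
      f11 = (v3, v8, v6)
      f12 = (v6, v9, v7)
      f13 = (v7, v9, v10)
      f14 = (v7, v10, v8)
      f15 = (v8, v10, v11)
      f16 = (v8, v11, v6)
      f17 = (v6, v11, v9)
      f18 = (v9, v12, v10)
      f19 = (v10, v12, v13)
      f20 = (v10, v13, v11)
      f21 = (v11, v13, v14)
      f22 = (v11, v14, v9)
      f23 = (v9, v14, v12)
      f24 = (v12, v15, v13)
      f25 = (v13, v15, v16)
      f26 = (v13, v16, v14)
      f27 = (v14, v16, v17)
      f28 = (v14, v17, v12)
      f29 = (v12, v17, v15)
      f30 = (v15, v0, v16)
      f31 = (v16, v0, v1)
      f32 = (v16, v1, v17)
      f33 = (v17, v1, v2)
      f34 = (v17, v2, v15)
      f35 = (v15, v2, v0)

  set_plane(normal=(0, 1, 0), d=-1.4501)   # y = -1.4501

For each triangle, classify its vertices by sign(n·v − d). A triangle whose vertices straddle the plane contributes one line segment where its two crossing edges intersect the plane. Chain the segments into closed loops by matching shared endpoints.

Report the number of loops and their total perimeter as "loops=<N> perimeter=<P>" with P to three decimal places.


Straddling triangles (12 of 36):
  (v9,v12,v10) [+-+] → (-1.96279, -1.4501, 0)–(-1.57688, -1.4501, 0.222826)  len=0.4456
  (v10,v12,v13) [+--] → (-1.57688, -1.4501, 0.222826)–(-1.00279, -1.4501, 0.5543)  len=0.6629
  (v10,v13,v11) [+-+] → (-1.00279, -1.4501, 0.5543)–(-1.00279, -1.4501, 0.454536)  len=0.0998
  (v11,v13,v14) [+--] → (-1.00279, -1.4501, 0.454536)–(-1.00279, -1.4501, -0.5543)  len=1.0088
  (v11,v14,v9) [+-+] → (-1.00279, -1.4501, -0.5543)–(-1.08918, -1.4501, -0.504418)  len=0.0998
  (v9,v14,v12) [+--] → (-1.08918, -1.4501, -0.504418)–(-1.96279, -1.4501, 0)  len=1.0088
  (v15,v0,v16) [-+-] → (1.96279, -1.4501, 0)–(1.08918, -1.4501, 0.504418)  len=1.0088
  (v16,v0,v1) [-++] → (1.08918, -1.4501, 0.504418)–(1.00279, -1.4501, 0.5543)  len=0.0998
  (v16,v1,v17) [-+-] → (1.00279, -1.4501, 0.5543)–(1.00279, -1.4501, -0.454536)  len=1.0088
  (v17,v1,v2) [-++] → (1.00279, -1.4501, -0.454536)–(1.00279, -1.4501, -0.5543)  len=0.0998
  (v17,v2,v15) [-+-] → (1.00279, -1.4501, -0.5543)–(1.57688, -1.4501, -0.222826)  len=0.6629
  (v15,v2,v0) [-++] → (1.57688, -1.4501, -0.222826)–(1.96279, -1.4501, 0)  len=0.4456

Chained into 2 loop(s):
  loop 1: 6 segments, perimeter = 3.3257
  loop 2: 6 segments, perimeter = 3.3257
Total perimeter = 6.651

loops=2 perimeter=6.651
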